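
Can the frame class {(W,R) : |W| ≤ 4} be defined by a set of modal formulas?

No

Any modally definable frame class is closed under disjoint unions.
Any modal formula valid on each of 5 disjoint one-world frames is valid on their disjoint union (validity is preserved under disjoint unions). Each one-world frame has |W|=1≤4, but the union has |W|=5.
Hence having at most 4 worlds is not modally definable.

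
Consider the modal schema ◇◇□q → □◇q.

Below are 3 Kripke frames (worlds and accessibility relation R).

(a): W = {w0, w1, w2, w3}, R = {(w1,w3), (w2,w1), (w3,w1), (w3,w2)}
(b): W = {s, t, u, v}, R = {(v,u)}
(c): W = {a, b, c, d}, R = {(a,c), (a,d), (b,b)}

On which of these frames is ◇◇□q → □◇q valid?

(b), (c)

This is the axiom for a generalized confluence (Geach) condition; its first-order frame correspondent is ∀x ∀y ∀z ((xR²y ∧ xRz) → ∃w (yRw ∧ zRw)).
(a): fails — w1R²w1, w1Rw3 but no w with w1Rw and w3Rw.
(b): satisfies the condition.
(c): satisfies the condition.
Valid on: (b), (c).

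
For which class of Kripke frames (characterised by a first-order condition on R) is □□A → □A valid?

This is the C4 axiom.
It corresponds to density: ∀x ∀y (Rxy → ∃z (Rxz ∧ Rzy)).

density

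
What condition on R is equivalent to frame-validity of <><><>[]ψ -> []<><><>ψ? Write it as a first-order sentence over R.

This is a Sahlqvist (Geach-type) schema ◇^3□^1ψ → □^1◇^3ψ.
First-order correspondent: forall x forall y forall z ((x R^3 y & xRz) -> exists w (yRw & z R^3 w)).

forall x forall y forall z ((x R^3 y & xRz) -> exists w (yRw & z R^3 w))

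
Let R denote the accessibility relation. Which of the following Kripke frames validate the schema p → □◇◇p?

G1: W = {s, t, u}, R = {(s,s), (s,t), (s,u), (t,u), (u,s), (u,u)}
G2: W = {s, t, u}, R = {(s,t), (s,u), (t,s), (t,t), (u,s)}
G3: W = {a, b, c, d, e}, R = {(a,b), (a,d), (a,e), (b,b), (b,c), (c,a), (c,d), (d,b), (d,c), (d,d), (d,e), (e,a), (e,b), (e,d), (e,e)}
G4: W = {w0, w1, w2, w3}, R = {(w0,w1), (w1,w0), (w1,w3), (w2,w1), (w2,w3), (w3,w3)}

G1

This is the axiom for a generalized confluence (Geach) condition; its first-order frame correspondent is ∀x ∀z (xRz → ∃w (x = w ∧ zR²w)).
G1: condition met.
G2: fails — sRu but no w with s=w and uR²w.
G3: fails — eRb but no w with e=w and bR²w.
G4: fails — w0Rw1 but no w with w0=w and w1R²w.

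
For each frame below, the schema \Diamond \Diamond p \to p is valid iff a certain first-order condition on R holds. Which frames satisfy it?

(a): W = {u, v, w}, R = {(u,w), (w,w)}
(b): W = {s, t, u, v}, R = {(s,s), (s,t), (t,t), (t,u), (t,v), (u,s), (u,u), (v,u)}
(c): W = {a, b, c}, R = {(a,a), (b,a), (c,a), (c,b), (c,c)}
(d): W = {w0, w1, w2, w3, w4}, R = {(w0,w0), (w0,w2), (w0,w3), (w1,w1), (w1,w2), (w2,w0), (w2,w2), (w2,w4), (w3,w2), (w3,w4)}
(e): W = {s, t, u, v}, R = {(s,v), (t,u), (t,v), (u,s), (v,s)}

none

This is the axiom for a generalized confluence (Geach) condition; its first-order frame correspondent is \forall x \forall y (x R^2 y \to \exists w (y = w \wedge x = w)).
(a): fails — uR²w but w ≠ u.
(b): fails — sR²t but t ≠ s.
(c): fails — bR²a but a ≠ b.
(d): fails — w0R²w2 but w2 ≠ w0.
(e): fails — tR²s but s ≠ t.
Valid on no frame.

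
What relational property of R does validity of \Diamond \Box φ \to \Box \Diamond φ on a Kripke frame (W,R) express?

Suppose ◇□φ→□◇φ is valid. Take Rxy, Rxz and set V(φ)={w : Ryw}. Then □φ at y so ◇□φ at x, so □◇φ at x, so ◇φ at z, giving w with Rzw and Ryw.
Conversely, any frame satisfying \forall x \forall y \forall z (Rxy \wedge Rxz \to \exists w (Ryw \wedge Rzw)) validates the schema.
Frame condition: \forall x \forall y \forall z (Rxy \wedge Rxz \to \exists w (Ryw \wedge Rzw)).

convergence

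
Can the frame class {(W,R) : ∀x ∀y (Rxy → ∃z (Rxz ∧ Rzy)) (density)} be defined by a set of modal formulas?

Yes — defined by □□q → □q

Yes: it is density, defined by the C4 schema □□q → □q.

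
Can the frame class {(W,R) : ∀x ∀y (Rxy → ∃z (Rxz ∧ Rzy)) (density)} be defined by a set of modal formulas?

Yes — defined by □□q → □q

Yes: it is density, defined by the C4 schema □□q → □q.
Suppose □□q→□q is valid. Take Rxy and set V(q)={w : xR²w}. Then □□q at x, so □q at x, so q at y, i.e. ∃z(Rxz∧Rzy).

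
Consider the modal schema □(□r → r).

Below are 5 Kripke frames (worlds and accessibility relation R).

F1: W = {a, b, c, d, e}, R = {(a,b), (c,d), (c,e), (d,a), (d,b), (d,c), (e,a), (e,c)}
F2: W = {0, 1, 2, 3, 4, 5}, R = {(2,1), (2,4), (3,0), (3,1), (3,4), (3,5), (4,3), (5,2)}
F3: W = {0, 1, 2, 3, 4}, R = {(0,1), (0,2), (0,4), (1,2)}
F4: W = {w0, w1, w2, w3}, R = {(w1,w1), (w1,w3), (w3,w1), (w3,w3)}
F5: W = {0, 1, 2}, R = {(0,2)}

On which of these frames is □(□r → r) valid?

F4

This is the axiom for shift-reflexivity; its first-order frame correspondent is ∀x ∀y (Rxy → Ryy).
F1: fails — Rcd but not Rdd.
F2: fails — R34 but not R44.
F3: fails — R12 but not R22.
F4: holds.
F5: fails — R02 but not R22.
Valid on: F4.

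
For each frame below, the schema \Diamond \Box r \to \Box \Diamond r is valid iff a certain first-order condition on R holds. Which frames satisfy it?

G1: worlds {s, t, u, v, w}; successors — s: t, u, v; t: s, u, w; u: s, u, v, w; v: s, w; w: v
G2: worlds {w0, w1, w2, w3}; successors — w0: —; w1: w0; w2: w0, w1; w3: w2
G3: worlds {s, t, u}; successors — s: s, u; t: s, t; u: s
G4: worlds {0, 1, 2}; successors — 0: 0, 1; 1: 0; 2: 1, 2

G3

This is the axiom for convergence; its first-order frame correspondent is \forall x \forall y \forall z (Rxy \wedge Rxz \to \exists w (Ryw \wedge Rzw)).
G1: fails — Ruv and Ruw but v and w have no common successor.
G2: fails — Rw1w0 and Rw1w0 but w0 and w0 have no common successor.
G3: holds.
G4: fails — R22 and R21 but 2 and 1 have no common successor.
Valid on: G3.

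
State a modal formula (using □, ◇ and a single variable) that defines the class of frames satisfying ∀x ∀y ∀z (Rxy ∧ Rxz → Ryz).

A defining formula is ◇ψ → □◇ψ (the 5 axiom).

◇ψ → □◇ψ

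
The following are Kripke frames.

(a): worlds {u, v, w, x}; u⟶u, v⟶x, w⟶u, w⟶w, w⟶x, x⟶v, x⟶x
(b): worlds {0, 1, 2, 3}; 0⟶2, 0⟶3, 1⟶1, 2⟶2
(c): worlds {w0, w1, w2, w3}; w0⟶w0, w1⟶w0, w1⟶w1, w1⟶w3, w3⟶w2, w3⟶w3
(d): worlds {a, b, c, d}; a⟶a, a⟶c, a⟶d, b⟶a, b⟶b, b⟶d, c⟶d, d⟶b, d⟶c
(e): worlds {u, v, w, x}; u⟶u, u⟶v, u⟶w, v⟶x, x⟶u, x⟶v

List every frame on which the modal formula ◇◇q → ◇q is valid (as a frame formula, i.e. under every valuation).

The schema corresponds to transitivity: ∀x ∀y ∀z (Rxy ∧ Ryz → Rxz).
(a): fails — Rwx and Rxv but not Rwv.
(b): ✓.
(c): fails — Rw1w3 and Rw3w2 but not Rw1w2.
(d): fails — Rcd and Rdc but not Rcc.
(e): fails — Ruv and Rvx but not Rux.

(b)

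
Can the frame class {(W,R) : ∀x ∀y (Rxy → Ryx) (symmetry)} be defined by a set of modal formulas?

Yes, by p → □◇p

This is a Sahlqvist condition; the B axiom p → □◇p defines it.
Suppose p→□◇p is valid. Take Rxy and set V(p)={x}. Then p at x, so □◇p at x, so ◇p at y, so some z with Ryz has p; z=x, i.e. Ryx.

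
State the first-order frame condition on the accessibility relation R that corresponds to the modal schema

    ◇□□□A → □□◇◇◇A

∀x ∀y ∀z ((xRy ∧ xR²z) → ∃w (yR³w ∧ zR³w))

This is a Sahlqvist (Geach-type) schema ◇^1□^3A → □^2◇^3A.
Minimal-valuation argument: fix x; take any y with xR^1y and any z with xR^2z. Set V(A) to the set of worlds R-reachable from y in exactly 3 steps. Then □^3A holds at y, so the antecedent holds at x; validity forces ◇^3A at z, giving a w with zR^3w and yR^3w.
First-order correspondent: ∀x ∀y ∀z ((xRy ∧ xR²z) → ∃w (yR³w ∧ zR³w)).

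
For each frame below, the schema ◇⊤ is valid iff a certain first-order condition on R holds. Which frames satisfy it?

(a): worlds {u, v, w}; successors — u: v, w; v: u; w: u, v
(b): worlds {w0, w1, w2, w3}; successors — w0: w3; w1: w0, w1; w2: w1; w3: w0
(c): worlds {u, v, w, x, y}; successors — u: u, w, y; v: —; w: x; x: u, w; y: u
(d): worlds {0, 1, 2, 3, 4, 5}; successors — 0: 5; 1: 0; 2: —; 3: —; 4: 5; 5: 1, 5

The schema corresponds to seriality: ∀x ∃y Rxy.
(a): condition met.
(b): condition met.
(c): fails — world v has no successor.
(d): fails — world 2 has no successor.
Valid on: (a), (b).

(a), (b)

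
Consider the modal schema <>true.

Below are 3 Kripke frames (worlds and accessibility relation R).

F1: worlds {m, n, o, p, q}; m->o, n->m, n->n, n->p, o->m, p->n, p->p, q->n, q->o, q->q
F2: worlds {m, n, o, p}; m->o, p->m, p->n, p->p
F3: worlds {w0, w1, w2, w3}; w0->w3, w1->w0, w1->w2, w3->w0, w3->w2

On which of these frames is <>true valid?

The schema corresponds to seriality: forall x exists y Rxy.
F1: ✓.
F2: fails — world n has no successor.
F3: fails — world w2 has no successor.
Valid on: F1.

F1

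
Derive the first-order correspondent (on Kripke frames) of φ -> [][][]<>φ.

This is a Sahlqvist (Geach-type) schema ◇^0□^0φ → □^3◇^1φ.
First-order correspondent: forall x forall z (x R^3 z -> exists w (x = w & zRw)).

forall x forall z (x R^3 z -> exists w (x = w & zRw))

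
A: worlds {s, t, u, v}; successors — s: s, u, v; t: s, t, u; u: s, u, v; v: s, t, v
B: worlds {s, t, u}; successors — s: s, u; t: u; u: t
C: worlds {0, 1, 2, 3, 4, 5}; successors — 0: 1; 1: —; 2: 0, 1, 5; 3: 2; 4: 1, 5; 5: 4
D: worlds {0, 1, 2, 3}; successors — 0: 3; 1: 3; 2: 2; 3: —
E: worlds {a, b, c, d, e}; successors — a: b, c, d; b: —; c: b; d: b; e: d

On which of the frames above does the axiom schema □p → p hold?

A

The schema corresponds to reflexivity: ∀x Rxx.
A: ✓.
B: fails — world t does not see itself.
C: fails — world 0 does not see itself.
D: fails — world 0 does not see itself.
E: fails — world a does not see itself.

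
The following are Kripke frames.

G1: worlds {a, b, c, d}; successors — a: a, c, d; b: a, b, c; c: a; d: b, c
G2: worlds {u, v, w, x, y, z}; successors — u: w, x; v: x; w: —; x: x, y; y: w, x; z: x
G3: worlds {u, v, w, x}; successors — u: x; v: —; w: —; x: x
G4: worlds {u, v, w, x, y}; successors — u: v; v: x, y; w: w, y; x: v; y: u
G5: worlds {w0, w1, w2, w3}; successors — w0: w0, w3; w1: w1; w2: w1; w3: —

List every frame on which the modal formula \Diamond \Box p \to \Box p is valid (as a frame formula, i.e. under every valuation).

This is the axiom for the Euclidean property; its first-order frame correspondent is \forall x \forall y \forall z (Rxy \wedge Rxz \to Ryz).
G1: fails — Rac and Rac but not Rcc.
G2: fails — Ruw and Ruw but not Rww.
G3: holds.
G4: fails — Ruv and Ruv but not Rvv.
G5: fails — Rw0w3 and Rw0w0 but not Rw3w0.

G3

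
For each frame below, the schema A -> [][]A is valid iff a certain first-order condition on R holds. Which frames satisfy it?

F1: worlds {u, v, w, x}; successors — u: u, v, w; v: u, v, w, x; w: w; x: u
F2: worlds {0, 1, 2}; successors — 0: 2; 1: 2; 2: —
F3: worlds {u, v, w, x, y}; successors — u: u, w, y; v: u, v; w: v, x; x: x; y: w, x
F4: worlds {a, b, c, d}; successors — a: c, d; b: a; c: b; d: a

F2

The schema corresponds to a generalized confluence (Geach) condition: forall x forall z (x R^2 z -> exists w (x = w & z = w)).
F1: fails — uR²v but u ≠ v.
F2: holds.
F3: fails — uR²v but u ≠ v.
F4: fails — aR²b but a ≠ b.
Valid on: F2.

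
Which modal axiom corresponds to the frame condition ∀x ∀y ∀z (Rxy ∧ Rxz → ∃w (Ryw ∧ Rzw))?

The condition is convergence. The .2 schema ◇□r → □◇r defines it.
Suppose ◇□r→□◇r is valid. Take Rxy, Rxz and set V(r)={w : Ryw}. Then □r at y so ◇□r at x, so □◇r at x, so ◇r at z, giving w with Rzw and Ryw.

◇□r → □◇r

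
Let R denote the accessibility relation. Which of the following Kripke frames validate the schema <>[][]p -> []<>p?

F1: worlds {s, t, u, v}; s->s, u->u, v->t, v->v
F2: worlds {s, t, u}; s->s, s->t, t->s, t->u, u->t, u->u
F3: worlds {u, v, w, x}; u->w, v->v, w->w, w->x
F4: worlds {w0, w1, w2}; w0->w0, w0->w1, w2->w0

This is the axiom for a generalized confluence (Geach) condition; its first-order frame correspondent is forall x forall y forall z ((xRy & xRz) -> exists w (y R^2 w & zRw)).
F1: fails — vRt, vRt but no w with tR²w and tRw.
F2: ✓.
F3: fails — wRw, wRx but no t with wR²t and xRt.
F4: fails — w0Rw0, w0Rw1 but no w with w0R²w and w1Rw.

F2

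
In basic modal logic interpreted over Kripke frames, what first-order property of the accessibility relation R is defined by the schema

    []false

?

□⊥ is valid iff no world has any successor (otherwise □⊥ fails at any world with one).
Conversely, any frame satisfying forall x forall y ~Rxy validates the schema.
Frame condition: forall x forall y ~Rxy.

Emptiness of R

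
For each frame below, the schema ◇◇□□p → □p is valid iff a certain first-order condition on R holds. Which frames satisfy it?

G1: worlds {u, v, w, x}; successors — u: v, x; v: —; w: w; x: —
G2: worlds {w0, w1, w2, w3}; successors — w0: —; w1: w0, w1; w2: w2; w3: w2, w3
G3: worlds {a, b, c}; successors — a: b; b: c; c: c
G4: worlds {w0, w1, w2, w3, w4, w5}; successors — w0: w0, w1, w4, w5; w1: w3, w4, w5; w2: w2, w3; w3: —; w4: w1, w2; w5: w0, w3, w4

G1

The schema corresponds to a generalized confluence (Geach) condition: ∀x ∀y ∀z ((xR²y ∧ xRz) → ∃w (yR²w ∧ z = w)).
G1: condition met.
G2: fails — w1R²w0, w1Rw0 but no w with w0R²w and w0=w.
G3: fails — aR²c, aRb but no w with cR²w and b=w.
G4: fails — w0R²w1, w0Rw5 but no w with w1R²w and w5=w.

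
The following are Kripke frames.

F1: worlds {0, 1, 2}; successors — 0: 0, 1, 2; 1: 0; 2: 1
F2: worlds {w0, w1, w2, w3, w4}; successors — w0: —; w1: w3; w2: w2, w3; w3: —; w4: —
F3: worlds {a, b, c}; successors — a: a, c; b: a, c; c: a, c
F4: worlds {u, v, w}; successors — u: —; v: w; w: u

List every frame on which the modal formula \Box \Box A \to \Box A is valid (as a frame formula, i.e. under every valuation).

The schema corresponds to density: \forall x \forall y (Rxy \to \exists z (Rxz \wedge Rzy)).
F1: fails — R21 but no z with R2z and Rz1.
F2: fails — Rw1w3 but no z with Rw1z and Rzw3.
F3: holds.
F4: fails — Rwu but no z with Rwz and Rzu.
Valid on: F3.

F3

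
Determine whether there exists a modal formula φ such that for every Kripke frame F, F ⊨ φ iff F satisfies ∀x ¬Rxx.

No

If a class were modally definable it would be closed under surjective bounded morphisms (Goldblatt–Thomason).
The 2-cycle (worlds w0,w1 with w0→w1→w0) is irreflexive, and the map sending every world to a single reflexive point • is a surjective bounded morphism (forth: every edge maps to (•,•); back: every world has a successor). So any modal formula valid on the 2-cycle is also valid on the reflexive point, which is not irreflexive.
So no modal formula (or set of formulas) defines exactly the irreflexive frames.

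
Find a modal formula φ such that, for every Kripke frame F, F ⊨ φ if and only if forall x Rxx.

□p → p

This is reflexivity; the standard corresponding axiom is T: □p → p.
Suppose □p→p is valid. At any x set V(p)={w : Rxw}. Then □p holds at x, so p holds at x, i.e. Rxx.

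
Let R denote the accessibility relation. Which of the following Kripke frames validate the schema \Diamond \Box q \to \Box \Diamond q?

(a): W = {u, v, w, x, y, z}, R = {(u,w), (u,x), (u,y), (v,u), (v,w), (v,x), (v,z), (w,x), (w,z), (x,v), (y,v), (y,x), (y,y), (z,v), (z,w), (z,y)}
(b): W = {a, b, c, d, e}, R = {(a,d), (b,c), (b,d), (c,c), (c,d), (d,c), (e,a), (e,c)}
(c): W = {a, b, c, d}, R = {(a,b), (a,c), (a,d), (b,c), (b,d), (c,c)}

The schema corresponds to convergence: \forall x \forall y \forall z (Rxy \wedge Rxz \to \exists w (Ryw \wedge Rzw)).
(a): fails — Ruw and Rux but w and x have no common successor.
(b): ✓.
(c): fails — Rab and Rad but b and d have no common successor.
Valid on: (b).

(b)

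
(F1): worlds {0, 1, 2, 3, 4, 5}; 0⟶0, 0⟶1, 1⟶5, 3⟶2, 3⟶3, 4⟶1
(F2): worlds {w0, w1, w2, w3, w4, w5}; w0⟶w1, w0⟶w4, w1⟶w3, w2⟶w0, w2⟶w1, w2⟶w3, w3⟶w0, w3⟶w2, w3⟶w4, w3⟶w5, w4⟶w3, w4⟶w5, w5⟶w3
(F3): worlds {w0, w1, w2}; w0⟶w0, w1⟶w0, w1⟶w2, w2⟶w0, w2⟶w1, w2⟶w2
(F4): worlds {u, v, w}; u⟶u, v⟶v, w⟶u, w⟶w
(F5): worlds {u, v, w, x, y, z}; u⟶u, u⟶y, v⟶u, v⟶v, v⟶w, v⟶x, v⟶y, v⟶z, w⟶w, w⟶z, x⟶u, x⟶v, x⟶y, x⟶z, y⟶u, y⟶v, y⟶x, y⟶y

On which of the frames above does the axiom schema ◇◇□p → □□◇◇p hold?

(F3), (F4)

Frame correspondent (Sahlqvist): ∀x ∀y ∀z ((xR²y ∧ xR²z) → ∃w (yRw ∧ zR²w)) — i.e. a generalized confluence (Geach) condition.
(F1): fails — 0R²0, 0R²1 but no w with 0Rw and 1R²w.
(F2): fails — w0R²w5, w0R²w5 but no w with w5Rw and w5R²w.
(F3): condition met.
(F4): condition met.
(F5): fails — vR²u, vR²w but no t with uRt and wR²t.
Valid on: (F3), (F4).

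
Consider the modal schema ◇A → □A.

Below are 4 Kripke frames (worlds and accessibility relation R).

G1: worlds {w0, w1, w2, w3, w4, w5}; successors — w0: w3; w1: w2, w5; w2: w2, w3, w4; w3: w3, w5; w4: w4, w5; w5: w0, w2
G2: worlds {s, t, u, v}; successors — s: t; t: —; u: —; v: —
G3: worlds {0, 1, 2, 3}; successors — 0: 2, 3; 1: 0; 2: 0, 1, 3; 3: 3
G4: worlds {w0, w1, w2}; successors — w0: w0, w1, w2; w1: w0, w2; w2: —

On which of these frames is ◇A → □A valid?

G2

This is the axiom for partial functionality; its first-order frame correspondent is ∀x ∀y ∀z (Rxy ∧ Rxz → y = z).
G1: fails — w1 sees both w2 and w5.
G2: satisfies the condition.
G3: fails — 0 sees both 2 and 3.
G4: fails — w0 sees both w0 and w1.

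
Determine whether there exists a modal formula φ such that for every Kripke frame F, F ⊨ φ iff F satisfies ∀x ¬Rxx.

No

Any modally definable frame class is closed under surjective bounded morphisms.
The 5-cycle (worlds a,b,c,d,e with a→b→c→d→e→a) is irreflexive, and the map sending every world to a single reflexive point • is a surjective bounded morphism (forth: every edge maps to (•,•); back: every world has a successor). So any modal formula valid on the 5-cycle is also valid on the reflexive point, which is not irreflexive.
So no modal formula (or set of formulas) defines exactly the irreflexive frames.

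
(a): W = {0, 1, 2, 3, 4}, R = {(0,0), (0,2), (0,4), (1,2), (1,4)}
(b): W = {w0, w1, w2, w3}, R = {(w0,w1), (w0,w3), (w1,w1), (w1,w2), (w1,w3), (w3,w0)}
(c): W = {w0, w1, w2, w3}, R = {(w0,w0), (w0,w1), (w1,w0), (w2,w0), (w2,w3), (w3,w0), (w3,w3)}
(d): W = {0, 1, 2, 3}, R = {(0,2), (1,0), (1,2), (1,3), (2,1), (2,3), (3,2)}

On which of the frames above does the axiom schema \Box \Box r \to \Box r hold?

(c)

Frame correspondent (Sahlqvist): \forall x \forall y (Rxy \to \exists z (Rxz \wedge Rzy)) — i.e. density.
(a): fails — R12 but no z with R1z and Rz2.
(b): fails — Rw3w0 but no z with Rw3z and Rzw0.
(c): holds.
(d): fails — R10 but no z with R1z and Rz0.
Valid on: (c).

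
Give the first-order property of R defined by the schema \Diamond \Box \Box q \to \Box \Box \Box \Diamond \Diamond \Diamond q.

\forall x \forall y \forall z ((xRy \wedge x R^3 z) \to \exists w (y R^2 w \wedge z R^3 w))

This is a Sahlqvist (Geach-type) schema ◇^1□^2q → □^3◇^3q.
Minimal-valuation argument: fix x; take any y with xR^1y and any z with xR^3z. Set V(q) to the set of worlds R-reachable from y in exactly 2 steps. Then □^2q holds at y, so the antecedent holds at x; validity forces ◇^3q at z, giving a w with zR^3w and yR^2w.
First-order correspondent: \forall x \forall y \forall z ((xRy \wedge x R^3 z) \to \exists w (y R^2 w \wedge z R^3 w)).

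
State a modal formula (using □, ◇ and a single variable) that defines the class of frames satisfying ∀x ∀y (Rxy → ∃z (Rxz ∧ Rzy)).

□□p → □p

This is density; the standard corresponding axiom is C4: □□p → □p.
Suppose □□p→□p is valid. Take Rxy and set V(p)={w : xR²w}. Then □□p at x, so □p at x, so p at y, i.e. ∃z(Rxz∧Rzy).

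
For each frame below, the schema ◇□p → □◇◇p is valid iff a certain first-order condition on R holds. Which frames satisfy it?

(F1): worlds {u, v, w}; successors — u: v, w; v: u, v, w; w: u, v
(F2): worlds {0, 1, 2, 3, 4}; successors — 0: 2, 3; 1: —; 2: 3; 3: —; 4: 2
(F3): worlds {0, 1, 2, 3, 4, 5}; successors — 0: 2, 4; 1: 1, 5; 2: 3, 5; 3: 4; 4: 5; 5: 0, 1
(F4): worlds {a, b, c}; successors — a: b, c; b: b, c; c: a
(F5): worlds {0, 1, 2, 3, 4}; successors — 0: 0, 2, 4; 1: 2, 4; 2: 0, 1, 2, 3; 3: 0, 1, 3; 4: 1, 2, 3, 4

Frame correspondent (Sahlqvist): ∀x ∀y ∀z ((xRy ∧ xRz) → ∃w (yRw ∧ zR²w)) — i.e. a generalized confluence (Geach) condition.
(F1): condition met.
(F2): fails — 0R2, 0R2 but no w with 2Rw and 2R²w.
(F3): fails — 0R2, 0R2 but no w with 2Rw and 2R²w.
(F4): fails — aRc, aRc but no w with cRw and cR²w.
(F5): condition met.
Valid on: (F1), (F5).

(F1), (F5)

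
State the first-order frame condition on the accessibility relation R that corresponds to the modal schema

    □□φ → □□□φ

This is a Sahlqvist (Geach-type) schema ◇^0□^2φ → □^3◇^0φ.
Minimal-valuation argument: fix x; take any y with xR^0y and any z with xR^3z. Set V(φ) to the set of worlds R-reachable from y in exactly 2 steps. Then □^2φ holds at y, so the antecedent holds at x; validity forces ◇^0φ at z, giving a w with zR^0w and yR^2w.
First-order correspondent: ∀x ∀z (xR³z → ∃w (xR²w ∧ z = w)).

∀x ∀z (xR³z → ∃w (xR²w ∧ z = w))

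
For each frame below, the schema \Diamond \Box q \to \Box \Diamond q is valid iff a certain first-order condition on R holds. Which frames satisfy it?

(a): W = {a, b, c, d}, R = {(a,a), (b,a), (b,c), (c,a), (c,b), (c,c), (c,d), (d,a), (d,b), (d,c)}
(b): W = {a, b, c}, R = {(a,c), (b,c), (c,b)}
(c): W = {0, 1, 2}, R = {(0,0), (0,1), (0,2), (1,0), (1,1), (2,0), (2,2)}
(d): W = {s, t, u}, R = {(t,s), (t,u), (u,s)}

(a), (b), (c)

This is the axiom for convergence; its first-order frame correspondent is \forall x \forall y \forall z (Rxy \wedge Rxz \to \exists w (Ryw \wedge Rzw)).
(a): holds.
(b): holds.
(c): holds.
(d): fails — Rtu and Rts but u and s have no common successor.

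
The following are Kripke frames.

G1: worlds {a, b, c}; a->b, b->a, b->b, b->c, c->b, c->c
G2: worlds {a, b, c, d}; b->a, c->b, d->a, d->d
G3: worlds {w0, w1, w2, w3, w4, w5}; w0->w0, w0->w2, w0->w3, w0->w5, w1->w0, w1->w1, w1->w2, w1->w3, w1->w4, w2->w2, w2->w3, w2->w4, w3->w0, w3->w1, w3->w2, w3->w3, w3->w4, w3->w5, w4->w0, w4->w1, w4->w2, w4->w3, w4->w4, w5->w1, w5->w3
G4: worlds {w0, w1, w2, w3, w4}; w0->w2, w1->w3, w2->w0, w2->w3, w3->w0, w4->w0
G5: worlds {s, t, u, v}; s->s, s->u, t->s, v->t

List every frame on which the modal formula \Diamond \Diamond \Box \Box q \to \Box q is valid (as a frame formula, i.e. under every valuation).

G1, G3

Frame correspondent (Sahlqvist): \forall x \forall y \forall z ((x R^2 y \wedge xRz) \to \exists w (y R^2 w \wedge z = w)) — i.e. a generalized confluence (Geach) condition.
G1: condition met.
G2: fails — cR²a, cRb but no w with aR²w and b=w.
G3: condition met.
G4: fails — w0R²w0, w0Rw2 but no w with w0R²w and w2=w.
G5: fails — sR²u, sRs but no w with uR²w and s=w.
Valid on: G1, G3.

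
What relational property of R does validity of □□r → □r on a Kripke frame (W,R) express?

Suppose □□r→□r is valid. Take Rxy and set V(r)={w : xR²w}. Then □□r at x, so □r at x, so r at y, i.e. ∃z(Rxz∧Rzy).

density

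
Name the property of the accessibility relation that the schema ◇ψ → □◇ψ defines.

The Euclidean property

Suppose ◇ψ→□◇ψ is valid. Take Rxy, Rxz and set V(ψ)={y}. Then ◇ψ at x, so □◇ψ at x, so ◇ψ at z, so some w with Rzw has ψ; w=y, i.e. Rzy. By symmetry of the argument, Ryz.
Conversely, on a frame with the Euclidean property the schema holds at every world under every valuation.
Frame condition: ∀x ∀y ∀z (Rxy ∧ Rxz → Ryz).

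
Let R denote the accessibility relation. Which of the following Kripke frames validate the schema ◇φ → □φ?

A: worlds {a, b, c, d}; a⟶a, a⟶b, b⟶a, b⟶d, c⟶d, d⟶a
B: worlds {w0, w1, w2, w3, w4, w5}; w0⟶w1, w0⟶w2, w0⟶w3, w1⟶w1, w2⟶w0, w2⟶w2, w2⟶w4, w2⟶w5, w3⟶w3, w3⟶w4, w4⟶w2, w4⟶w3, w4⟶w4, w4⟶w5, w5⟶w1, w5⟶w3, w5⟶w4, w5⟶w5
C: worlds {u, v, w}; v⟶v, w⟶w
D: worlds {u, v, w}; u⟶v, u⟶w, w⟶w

Frame correspondent (Sahlqvist): ∀x ∀y ∀z (Rxy ∧ Rxz → y = z) — i.e. partial functionality.
A: fails — a sees both a and b.
B: fails — w0 sees both w1 and w2.
C: satisfies the condition.
D: fails — u sees both v and w.

C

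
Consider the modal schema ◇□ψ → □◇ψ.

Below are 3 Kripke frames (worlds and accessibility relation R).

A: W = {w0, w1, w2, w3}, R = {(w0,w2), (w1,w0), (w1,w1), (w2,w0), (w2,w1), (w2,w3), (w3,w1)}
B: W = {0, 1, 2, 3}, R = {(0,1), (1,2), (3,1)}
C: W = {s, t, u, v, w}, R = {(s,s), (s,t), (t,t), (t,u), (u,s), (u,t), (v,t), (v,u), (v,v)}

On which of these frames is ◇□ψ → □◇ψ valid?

This is the axiom for convergence; its first-order frame correspondent is ∀x ∀y ∀z (Rxy ∧ Rxz → ∃w (Ryw ∧ Rzw)).
A: fails — Rw1w1 and Rw1w0 but w1 and w0 have no common successor.
B: fails — R12 and R12 but 2 and 2 have no common successor.
C: ✓.
Valid on: C.

C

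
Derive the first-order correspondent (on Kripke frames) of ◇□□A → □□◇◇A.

This is a Sahlqvist (Geach-type) schema ◇^1□^2A → □^2◇^2A.
Minimal-valuation argument: fix x; take any y with xR^1y and any z with xR^2z. Set V(A) to the set of worlds R-reachable from y in exactly 2 steps. Then □^2A holds at y, so the antecedent holds at x; validity forces ◇^2A at z, giving a w with zR^2w and yR^2w.
First-order correspondent: ∀x ∀y ∀z ((xRy ∧ xR²z) → ∃w (yR²w ∧ zR²w)).

∀x ∀y ∀z ((xRy ∧ xR²z) → ∃w (yR²w ∧ zR²w))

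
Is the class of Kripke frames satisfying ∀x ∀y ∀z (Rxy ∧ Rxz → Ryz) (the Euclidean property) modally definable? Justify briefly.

Yes, by ◇p → □◇p

Yes: it is the Euclidean property, defined by the 5 schema ◇p → □◇p.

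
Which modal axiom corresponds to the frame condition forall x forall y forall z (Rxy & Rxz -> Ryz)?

The condition is the Euclidean property. The 5 schema ◇s → □◇s defines it.

◇s → □◇s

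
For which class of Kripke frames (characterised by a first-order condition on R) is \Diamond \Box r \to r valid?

Equivalently (dual form): r → □◇r.
Suppose r→□◇r is valid. Take Rxy and set V(r)={x}. Then r at x, so □◇r at x, so ◇r at y, so some z with Ryz has r; z=x, i.e. Ryx.
Conversely, any frame satisfying \forall x \forall y (Rxy \to Ryx) validates the schema.
Frame condition: \forall x \forall y (Rxy \to Ryx).

symmetry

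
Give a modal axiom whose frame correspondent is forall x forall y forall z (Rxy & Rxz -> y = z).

The condition is partial functionality. The CD schema ◇p → □p defines it.

◇p → □p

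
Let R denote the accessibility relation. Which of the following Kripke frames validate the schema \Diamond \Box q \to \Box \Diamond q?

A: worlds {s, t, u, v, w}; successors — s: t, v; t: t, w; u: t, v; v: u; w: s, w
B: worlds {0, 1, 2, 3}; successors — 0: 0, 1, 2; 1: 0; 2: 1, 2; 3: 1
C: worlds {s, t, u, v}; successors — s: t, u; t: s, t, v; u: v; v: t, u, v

C

This is the axiom for convergence; its first-order frame correspondent is \forall x \forall y \forall z (Rxy \wedge Rxz \to \exists w (Ryw \wedge Rzw)).
A: fails — Rsv and Rst but v and t have no common successor.
B: fails — R02 and R01 but 2 and 1 have no common successor.
C: ✓.
Valid on: C.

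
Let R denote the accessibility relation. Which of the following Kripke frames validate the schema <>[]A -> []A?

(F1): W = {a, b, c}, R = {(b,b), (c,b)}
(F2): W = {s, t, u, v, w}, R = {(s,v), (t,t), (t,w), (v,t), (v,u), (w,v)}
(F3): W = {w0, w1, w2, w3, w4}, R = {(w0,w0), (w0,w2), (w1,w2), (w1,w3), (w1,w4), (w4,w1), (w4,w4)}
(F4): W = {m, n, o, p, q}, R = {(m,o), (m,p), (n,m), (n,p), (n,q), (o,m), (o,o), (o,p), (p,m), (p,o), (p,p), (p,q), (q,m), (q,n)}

(F1)

The schema corresponds to the Euclidean property: forall x forall y forall z (Rxy & Rxz -> Ryz).
(F1): ✓.
(F2): fails — Rsv and Rsv but not Rvv.
(F3): fails — Rw0w2 and Rw0w2 but not Rw2w2.
(F4): fails — Rnq and Rnq but not Rqq.
Valid on: (F1).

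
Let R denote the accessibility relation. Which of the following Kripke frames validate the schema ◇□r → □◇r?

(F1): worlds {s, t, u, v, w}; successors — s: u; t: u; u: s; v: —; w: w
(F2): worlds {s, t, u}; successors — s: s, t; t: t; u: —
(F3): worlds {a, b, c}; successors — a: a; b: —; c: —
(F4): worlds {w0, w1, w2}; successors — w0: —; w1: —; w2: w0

This is the axiom for convergence; its first-order frame correspondent is ∀x ∀y ∀z (Rxy ∧ Rxz → ∃w (Ryw ∧ Rzw)).
(F1): condition met.
(F2): condition met.
(F3): condition met.
(F4): fails — Rw2w0 and Rw2w0 but w0 and w0 have no common successor.

(F1), (F2), (F3)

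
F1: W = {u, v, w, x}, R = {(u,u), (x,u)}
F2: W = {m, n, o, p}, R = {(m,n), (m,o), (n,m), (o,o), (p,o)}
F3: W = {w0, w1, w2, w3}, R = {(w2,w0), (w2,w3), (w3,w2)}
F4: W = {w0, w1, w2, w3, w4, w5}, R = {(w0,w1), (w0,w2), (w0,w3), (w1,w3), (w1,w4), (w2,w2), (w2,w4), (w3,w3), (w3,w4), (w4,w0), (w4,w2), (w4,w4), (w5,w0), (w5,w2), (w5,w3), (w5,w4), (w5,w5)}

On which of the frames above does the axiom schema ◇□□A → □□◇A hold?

The schema corresponds to a generalized confluence (Geach) condition: ∀x ∀y ∀z ((xRy ∧ xR²z) → ∃w (yR²w ∧ zRw)).
F1: holds.
F2: holds.
F3: fails — w2Rw0, w2R²w2 but no w with w0R²w and w2Rw.
F4: holds.

F1, F2, F4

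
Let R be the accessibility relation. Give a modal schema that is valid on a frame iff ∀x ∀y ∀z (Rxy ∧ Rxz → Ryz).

◇ψ → □◇ψ

This is the Euclidean property; the standard corresponding axiom is 5: ◇ψ → □◇ψ.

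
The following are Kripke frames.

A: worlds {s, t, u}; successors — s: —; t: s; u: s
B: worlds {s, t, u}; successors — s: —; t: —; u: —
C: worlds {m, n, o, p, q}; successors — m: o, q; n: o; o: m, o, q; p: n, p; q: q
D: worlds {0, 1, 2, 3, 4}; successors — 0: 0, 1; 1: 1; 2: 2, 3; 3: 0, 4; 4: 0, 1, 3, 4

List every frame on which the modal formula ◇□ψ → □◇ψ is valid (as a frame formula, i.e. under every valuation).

The schema corresponds to convergence: ∀x ∀y ∀z (Rxy ∧ Rxz → ∃w (Ryw ∧ Rzw)).
A: fails — Rts and Rts but s and s have no common successor.
B: holds.
C: fails — Rpn and Rpp but n and p have no common successor.
D: fails — R23 and R22 but 3 and 2 have no common successor.

B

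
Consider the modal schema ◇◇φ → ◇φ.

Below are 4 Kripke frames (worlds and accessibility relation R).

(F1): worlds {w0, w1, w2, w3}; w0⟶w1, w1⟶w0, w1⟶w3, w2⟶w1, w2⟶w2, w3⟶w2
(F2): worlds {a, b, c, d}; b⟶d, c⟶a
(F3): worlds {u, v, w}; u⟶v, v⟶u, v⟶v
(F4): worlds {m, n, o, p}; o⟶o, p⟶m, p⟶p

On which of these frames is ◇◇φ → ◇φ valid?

(F2), (F4)

The schema corresponds to transitivity: ∀x ∀y ∀z (Rxy ∧ Ryz → Rxz).
(F1): fails — Rw1w0 and Rw0w1 but not Rw1w1.
(F2): ✓.
(F3): fails — Ruv and Rvu but not Ruu.
(F4): ✓.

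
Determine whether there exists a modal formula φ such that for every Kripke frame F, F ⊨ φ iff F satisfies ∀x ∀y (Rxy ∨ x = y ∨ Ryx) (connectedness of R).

If a class were modally definable it would be closed under disjoint unions (Goldblatt–Thomason).
Take 2 disjoint single-world reflexive frames: each is trivially connected, but their disjoint union has 2 worlds with no edge between distinct components, so it is not connected.
Hence connectedness of R is not modally definable.

No — not modally definable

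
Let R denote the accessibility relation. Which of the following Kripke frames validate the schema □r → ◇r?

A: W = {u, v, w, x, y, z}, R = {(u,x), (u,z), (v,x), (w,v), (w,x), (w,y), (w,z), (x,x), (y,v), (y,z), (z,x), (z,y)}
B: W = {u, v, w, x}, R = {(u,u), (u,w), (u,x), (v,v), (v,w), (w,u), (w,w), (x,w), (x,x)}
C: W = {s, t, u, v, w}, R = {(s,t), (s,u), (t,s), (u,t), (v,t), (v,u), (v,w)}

Frame correspondent (Sahlqvist): ∀x ∃y Rxy — i.e. seriality.
A: satisfies the condition.
B: satisfies the condition.
C: fails — world w has no successor.

A, B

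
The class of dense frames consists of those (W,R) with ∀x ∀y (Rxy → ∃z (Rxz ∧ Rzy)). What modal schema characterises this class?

□□r → □r

A defining formula is □□r → □r (the C4 axiom).
Suppose □□r→□r is valid. Take Rxy and set V(r)={w : xR²w}. Then □□r at x, so □r at x, so r at y, i.e. ∃z(Rxz∧Rzy).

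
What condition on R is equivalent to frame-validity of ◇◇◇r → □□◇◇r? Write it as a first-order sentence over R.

This is a Sahlqvist (Geach-type) schema ◇^3□^0r → □^2◇^2r.
First-order correspondent: ∀x ∀y ∀z ((xR³y ∧ xR²z) → ∃w (y = w ∧ zR²w)).

∀x ∀y ∀z ((xR³y ∧ xR²z) → ∃w (y = w ∧ zR²w))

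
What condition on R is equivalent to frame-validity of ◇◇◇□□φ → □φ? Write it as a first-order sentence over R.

∀x ∀y ∀z ((xR³y ∧ xRz) → ∃w (yR²w ∧ z = w))

This is a Sahlqvist (Geach-type) schema ◇^3□^2φ → □^1◇^0φ.
Minimal-valuation argument: fix x; take any y with xR^3y and any z with xR^1z. Set V(φ) to the set of worlds R-reachable from y in exactly 2 steps. Then □^2φ holds at y, so the antecedent holds at x; validity forces ◇^0φ at z, giving a w with zR^0w and yR^2w.
First-order correspondent: ∀x ∀y ∀z ((xR³y ∧ xRz) → ∃w (yR²w ∧ z = w)).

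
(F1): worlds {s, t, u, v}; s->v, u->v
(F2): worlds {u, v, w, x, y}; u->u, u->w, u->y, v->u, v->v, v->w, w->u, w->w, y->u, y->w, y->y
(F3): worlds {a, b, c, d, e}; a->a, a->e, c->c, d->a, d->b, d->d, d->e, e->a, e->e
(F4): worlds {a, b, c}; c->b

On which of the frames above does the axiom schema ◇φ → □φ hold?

(F1), (F4)

This is the axiom for partial functionality; its first-order frame correspondent is ∀x ∀y ∀z (Rxy ∧ Rxz → y = z).
(F1): condition met.
(F2): fails — u sees both u and w.
(F3): fails — a sees both a and e.
(F4): condition met.
Valid on: (F1), (F4).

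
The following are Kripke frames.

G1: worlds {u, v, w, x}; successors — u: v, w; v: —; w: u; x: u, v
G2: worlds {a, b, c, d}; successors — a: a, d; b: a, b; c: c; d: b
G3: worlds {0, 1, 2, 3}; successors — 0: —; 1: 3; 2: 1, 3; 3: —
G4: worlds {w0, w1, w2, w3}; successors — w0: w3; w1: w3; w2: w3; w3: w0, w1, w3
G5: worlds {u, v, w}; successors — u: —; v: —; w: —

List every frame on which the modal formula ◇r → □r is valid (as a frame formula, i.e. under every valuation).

Frame correspondent (Sahlqvist): ∀x ∀y ∀z (Rxy ∧ Rxz → y = z) — i.e. partial functionality.
G1: fails — u sees both v and w.
G2: fails — a sees both a and d.
G3: fails — 2 sees both 1 and 3.
G4: fails — w3 sees both w0 and w1.
G5: satisfies the condition.

G5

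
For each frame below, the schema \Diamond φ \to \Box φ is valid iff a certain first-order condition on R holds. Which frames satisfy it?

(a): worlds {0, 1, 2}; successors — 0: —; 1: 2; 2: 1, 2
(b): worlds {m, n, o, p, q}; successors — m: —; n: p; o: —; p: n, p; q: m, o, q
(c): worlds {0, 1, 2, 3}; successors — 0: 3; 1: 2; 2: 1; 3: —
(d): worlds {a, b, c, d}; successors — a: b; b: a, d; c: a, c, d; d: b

(c)

The schema corresponds to partial functionality: \forall x \forall y \forall z (Rxy \wedge Rxz \to y = z).
(a): fails — 2 sees both 1 and 2.
(b): fails — p sees both n and p.
(c): ✓.
(d): fails — b sees both a and d.
Valid on: (c).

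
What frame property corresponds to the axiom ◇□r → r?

Replacing r by ¬r and contraposing gives the equivalent schema r → □◇r.
Suppose r→□◇r is valid. Take Rxy and set V(r)={x}. Then r at x, so □◇r at x, so ◇r at y, so some z with Ryz has r; z=x, i.e. Ryx.
Conversely, on a frame with symmetry the schema holds at every world under every valuation.
So the correspondent is symmetry.

symmetry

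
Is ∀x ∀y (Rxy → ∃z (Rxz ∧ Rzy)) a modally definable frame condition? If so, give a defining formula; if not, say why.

The condition is density. A defining modal formula is □□p → □p.
Suppose □□p→□p is valid. Take Rxy and set V(p)={w : xR²w}. Then □□p at x, so □p at x, so p at y, i.e. ∃z(Rxz∧Rzy).

Definable; □□p → □p defines it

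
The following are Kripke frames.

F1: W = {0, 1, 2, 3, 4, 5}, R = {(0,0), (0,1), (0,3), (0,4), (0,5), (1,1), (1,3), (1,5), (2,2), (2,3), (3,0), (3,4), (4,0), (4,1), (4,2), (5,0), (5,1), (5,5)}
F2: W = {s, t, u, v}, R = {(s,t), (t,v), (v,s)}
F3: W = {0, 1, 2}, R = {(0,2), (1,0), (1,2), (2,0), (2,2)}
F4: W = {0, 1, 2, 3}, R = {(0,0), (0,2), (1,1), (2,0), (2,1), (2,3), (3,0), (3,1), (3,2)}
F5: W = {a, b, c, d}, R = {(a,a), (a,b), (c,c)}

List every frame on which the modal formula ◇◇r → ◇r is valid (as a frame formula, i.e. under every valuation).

F5

This is the axiom for transitivity; its first-order frame correspondent is ∀x ∀y ∀z (Rxy ∧ Ryz → Rxz).
F1: fails — R34 and R42 but not R32.
F2: fails — Rvs and Rst but not Rvt.
F3: fails — R02 and R20 but not R00.
F4: fails — R32 and R23 but not R33.
F5: ✓.
Valid on: F5.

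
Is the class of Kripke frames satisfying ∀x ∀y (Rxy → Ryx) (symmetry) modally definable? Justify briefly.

Yes: it is symmetry, defined by the B schema r → □◇r.

Yes, by r → □◇r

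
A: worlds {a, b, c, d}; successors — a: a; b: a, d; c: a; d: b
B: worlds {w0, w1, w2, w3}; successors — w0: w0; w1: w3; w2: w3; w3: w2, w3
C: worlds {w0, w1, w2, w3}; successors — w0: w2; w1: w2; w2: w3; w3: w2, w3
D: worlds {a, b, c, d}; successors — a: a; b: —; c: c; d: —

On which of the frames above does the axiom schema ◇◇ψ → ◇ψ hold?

Frame correspondent (Sahlqvist): ∀x ∀y ∀z (Rxy ∧ Ryz → Rxz) — i.e. transitivity.
A: fails — Rdb and Rba but not Rda.
B: fails — Rw1w3 and Rw3w2 but not Rw1w2.
C: fails — Rw1w2 and Rw2w3 but not Rw1w3.
D: condition met.
Valid on: D.

D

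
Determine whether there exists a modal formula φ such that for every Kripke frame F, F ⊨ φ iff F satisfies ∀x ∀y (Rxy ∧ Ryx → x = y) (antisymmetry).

If a class were modally definable it would be closed under surjective bounded morphisms (Goldblatt–Thomason).
The 8-cycle (worlds w0,w1,w2,w3,w4,w5,w6,w7 with w0→w1→w2→w3→w4→w5→w6→w7→w0) is antisymmetric. Sending even-indexed worlds to • and odd-indexed worlds to ∘ is a surjective bounded morphism onto the two-world frame with •↔∘, which is not antisymmetric.
So no modal formula (or set of formulas) defines exactly the antisymmetric frames.

No — not modally definable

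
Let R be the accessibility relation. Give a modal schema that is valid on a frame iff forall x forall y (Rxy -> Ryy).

The condition is shift-reflexivity. The T□ schema □(□q → q) defines it.
Suppose □(□q→q) is valid. Take Rxy and set V(q)={w : Ryw}. Then at y, □q holds; since □(□q→q) at x, □q→q at y, so q at y, i.e. Ryy.

□(□q → q)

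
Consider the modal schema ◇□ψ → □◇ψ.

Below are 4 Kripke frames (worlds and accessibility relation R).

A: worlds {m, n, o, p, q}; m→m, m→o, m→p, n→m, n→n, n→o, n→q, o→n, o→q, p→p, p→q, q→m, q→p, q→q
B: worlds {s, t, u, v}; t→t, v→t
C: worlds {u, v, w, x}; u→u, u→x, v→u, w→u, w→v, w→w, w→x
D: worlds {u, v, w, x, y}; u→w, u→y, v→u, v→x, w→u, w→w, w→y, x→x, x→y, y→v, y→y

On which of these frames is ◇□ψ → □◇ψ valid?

B

The schema corresponds to convergence: ∀x ∀y ∀z (Rxy ∧ Rxz → ∃w (Ryw ∧ Rzw)).
A: fails — Rmo and Rmm but o and m have no common successor.
B: satisfies the condition.
C: fails — Ruu and Rux but u and x have no common successor.
D: fails — Ryy and Ryv but y and v have no common successor.
Valid on: B.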